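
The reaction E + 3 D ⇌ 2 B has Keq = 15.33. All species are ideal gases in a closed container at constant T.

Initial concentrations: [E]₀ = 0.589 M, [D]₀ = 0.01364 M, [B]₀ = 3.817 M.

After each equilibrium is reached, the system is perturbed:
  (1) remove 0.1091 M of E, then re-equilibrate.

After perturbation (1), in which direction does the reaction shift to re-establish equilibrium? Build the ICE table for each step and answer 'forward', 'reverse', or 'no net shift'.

Q₀ = 9.7473e+06 vs Keq = 15.33 ⇒ Q>K, reverse
Step 1:
                    E           D           B
  Initial       0.589     0.01364       3.817
  Change       0.2996      0.8989     -0.5993
  Equil        0.8886      0.9126       3.218
  solve Keq expr → x = -0.2996; check Q = 15.33
Then remove 0.1091 M of E.
Step 2:
                    E           D           B
  Initial      0.7795      0.9126       3.218
  Change      0.01072     0.03217    -0.02145
  Equil        0.7903      0.9448       3.196
  solve Keq expr → x = -0.01072; check Q = 15.33

Direction: reverse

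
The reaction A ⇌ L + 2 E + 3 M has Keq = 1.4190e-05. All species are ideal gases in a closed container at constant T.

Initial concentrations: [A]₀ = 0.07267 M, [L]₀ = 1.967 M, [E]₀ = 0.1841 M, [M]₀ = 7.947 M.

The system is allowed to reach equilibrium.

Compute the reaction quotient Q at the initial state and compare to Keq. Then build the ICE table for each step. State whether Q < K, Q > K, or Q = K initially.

Q₀ = 460.4; Q > K (proceeds reverse)

Q₀ = 460.4 vs Keq = 1.4190e-05 ⇒ Q>K, reverse
Step 1:
                   A          L          E          M
  init       0.07267      1.967     0.1841      7.947
  Δ          0.09202   -0.09202     -0.184    -0.2761
  eq          0.1647      1.875 5.2548e-05      7.671
  solve Keq expr → x = -0.09202; check Q = 1.4190e-05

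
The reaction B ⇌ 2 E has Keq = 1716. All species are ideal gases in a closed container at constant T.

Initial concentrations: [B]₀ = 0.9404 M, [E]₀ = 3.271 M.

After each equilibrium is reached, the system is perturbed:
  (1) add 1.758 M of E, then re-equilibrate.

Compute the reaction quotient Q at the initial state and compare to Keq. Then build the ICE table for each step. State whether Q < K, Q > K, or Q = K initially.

Q₀ = 11.38; Q < K (proceeds forward)

Q₀ = 11.38 vs Keq = 1716 ⇒ Q<K, forward
Step 1:
                  B         E
  I          0.9404     3.271
  C         -0.9251      1.85
  E         0.01528     5.121
  solve Keq expr → x = 0.9251; check Q = 1716
Then add 1.758 M of E.
Step 2:
                  B         E
  I         0.01528     6.879
  C          0.0121   -0.0242
  E         0.02738     6.855
  solve Keq expr → x = -0.0121; check Q = 1716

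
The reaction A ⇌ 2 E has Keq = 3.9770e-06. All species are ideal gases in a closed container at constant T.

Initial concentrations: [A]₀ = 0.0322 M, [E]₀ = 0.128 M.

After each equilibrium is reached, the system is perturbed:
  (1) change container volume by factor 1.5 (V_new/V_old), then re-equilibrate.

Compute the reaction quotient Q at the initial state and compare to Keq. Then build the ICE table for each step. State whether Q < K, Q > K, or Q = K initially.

Q₀ = 0.5088; Q > K (proceeds reverse)

Q₀ = 0.5088 vs Keq = 3.9770e-06 ⇒ Q>K, reverse
Step 1:
                  A         E
  I          0.0322     0.128
  C         0.06369   -0.1274
  E         0.09589 6.1754e-04
  solve Keq expr → x = -0.06369; check Q = 3.9770e-06
Then change container volume by factor 1.5 (V_new/V_old).
Step 2:
                  A         E
  I         0.06393 4.1170e-04
  C       -4.6172e-05 9.2344e-05
  E         0.06388 5.0404e-04
  solve Keq expr → x = 4.6172e-05; check Q = 3.9770e-06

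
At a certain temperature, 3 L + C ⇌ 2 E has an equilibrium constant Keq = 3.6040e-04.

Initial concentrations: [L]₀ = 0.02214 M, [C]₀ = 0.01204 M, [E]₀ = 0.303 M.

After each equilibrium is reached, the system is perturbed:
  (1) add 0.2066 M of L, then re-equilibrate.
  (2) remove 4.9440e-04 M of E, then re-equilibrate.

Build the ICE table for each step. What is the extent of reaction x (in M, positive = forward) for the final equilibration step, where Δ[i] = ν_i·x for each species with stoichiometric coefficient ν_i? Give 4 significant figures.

x = 2.4219e-04 M

Q₀ = 7.0263e+05 vs Keq = 3.6040e-04 ⇒ Q>K, reverse
Step 1:
                    L           C           E
  init        0.02214     0.01204       0.303
  Δ            0.4508      0.1503     -0.3005
  eq           0.4729      0.1623    0.002487
  solve Keq expr → x = -0.1503; check Q = 3.6040e-04
Then add 0.2066 M of L.
Step 2:
                    L           C           E
  init         0.6795      0.1623    0.002487
  Δ          -0.00264 -8.8009e-04     0.00176
  eq           0.6769      0.1614    0.004247
  solve Keq expr → x = 8.8009e-04; check Q = 3.6040e-04
Then remove 4.9440e-04 M of E.
Step 3:
                    L           C           E
  init         0.6769      0.1614    0.003753
  Δ       -7.2657e-04 -2.4219e-04  4.8438e-04
  eq           0.6761      0.1612    0.004237
  solve Keq expr → x = 2.4219e-04; check Q = 3.6040e-04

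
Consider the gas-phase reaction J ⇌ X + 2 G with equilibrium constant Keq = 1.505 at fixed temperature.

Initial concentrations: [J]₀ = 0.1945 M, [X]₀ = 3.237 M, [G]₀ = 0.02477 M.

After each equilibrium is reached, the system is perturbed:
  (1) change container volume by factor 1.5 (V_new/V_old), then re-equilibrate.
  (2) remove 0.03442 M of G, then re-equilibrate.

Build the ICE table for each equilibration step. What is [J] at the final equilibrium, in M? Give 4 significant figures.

[J]_eq = 0.03945 M

Q₀ = 0.01021 vs Keq = 1.505 ⇒ Q<K, forward
Step 1:
                   J          X          G
  init        0.1945      3.237    0.02477
  Δ          -0.0941     0.0941     0.1882
  eq          0.1004      3.331      0.213
  solve Keq expr → x = 0.0941; check Q = 1.505
Then change container volume by factor 1.5 (V_new/V_old).
Step 2:
                   J          X          G
  init       0.06693      2.221      0.142
  Δ         -0.01887    0.01887    0.03773
  eq         0.04806       2.24     0.1797
  solve Keq expr → x = 0.01887; check Q = 1.505
Then remove 0.03442 M of G.
Step 3:
                   J          X          G
  init       0.04806       2.24     0.1453
  Δ        -0.008609   0.008609    0.01722
  eq         0.03945      2.248     0.1625
  solve Keq expr → x = 0.008609; check Q = 1.505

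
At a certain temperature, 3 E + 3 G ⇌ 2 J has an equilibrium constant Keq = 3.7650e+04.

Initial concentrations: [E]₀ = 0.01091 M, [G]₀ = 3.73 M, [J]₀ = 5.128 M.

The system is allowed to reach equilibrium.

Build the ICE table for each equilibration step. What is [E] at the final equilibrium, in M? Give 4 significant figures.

Q₀ = 3.9021e+05 vs Keq = 3.7650e+04 ⇒ Q>K, reverse
Step 1:
                    E           G           J
  init        0.01091        3.73       5.128
  Δ           0.01277     0.01277   -0.008513
  eq          0.02368       3.743       5.119
  solve Keq expr → x = -0.004256; check Q = 3.7650e+04

[E]_eq = 0.02368 M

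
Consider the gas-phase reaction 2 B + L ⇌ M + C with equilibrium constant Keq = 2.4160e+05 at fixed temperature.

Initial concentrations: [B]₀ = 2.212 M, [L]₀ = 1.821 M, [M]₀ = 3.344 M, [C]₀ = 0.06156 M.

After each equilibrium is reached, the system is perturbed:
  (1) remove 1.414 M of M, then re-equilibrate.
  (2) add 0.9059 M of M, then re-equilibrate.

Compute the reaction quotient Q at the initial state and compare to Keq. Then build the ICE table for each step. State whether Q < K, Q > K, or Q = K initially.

Q₀ = 0.0231; Q < K (proceeds forward)

Q₀ = 0.0231 vs Keq = 2.4160e+05 ⇒ Q<K, forward
Step 1:
                  B         L         M         C
  Initial     2.212     1.821     3.344   0.06156
  Change     -2.207    -1.103     1.103     1.103
  Equil    0.005466    0.7177     4.447     1.165
  solve Keq expr → x = 1.103; check Q = 2.4160e+05
Then remove 1.414 M of M.
Step 2:
                  B         L         M         C
  Initial  0.005466    0.7177     3.033     1.165
  Change  -9.4901e-04 -4.7451e-04 4.7451e-04 4.7451e-04
  Equil    0.004517    0.7173     3.034     1.165
  solve Keq expr → x = 4.7451e-04; check Q = 2.4160e+05
Then add 0.9059 M of M.
Step 3:
                  B         L         M         C
  Initial  0.004517    0.7173      3.94     1.165
  Change  6.2835e-04 3.1417e-04 -3.1417e-04 -3.1417e-04
  Equil    0.005145    0.7176     3.939     1.165
  solve Keq expr → x = -3.1417e-04; check Q = 2.4160e+05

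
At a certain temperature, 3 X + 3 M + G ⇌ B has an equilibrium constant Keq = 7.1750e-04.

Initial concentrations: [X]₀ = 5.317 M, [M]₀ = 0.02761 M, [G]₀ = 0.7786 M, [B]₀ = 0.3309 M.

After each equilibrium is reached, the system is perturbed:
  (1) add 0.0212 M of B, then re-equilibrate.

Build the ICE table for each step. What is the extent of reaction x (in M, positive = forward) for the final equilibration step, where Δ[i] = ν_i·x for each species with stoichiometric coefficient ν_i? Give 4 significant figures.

Q₀ = 134.3 vs Keq = 7.1750e-04 ⇒ Q>K, reverse
Step 1:
                   X          M          G          B
  init         5.317    0.02761     0.7786     0.3309
  Δ           0.7549     0.7549     0.2516    -0.2516
  eq           6.072     0.7825       1.03    0.07928
  solve Keq expr → x = -0.2516; check Q = 7.1750e-04
Then add 0.0212 M of B.
Step 2:
                   X          M          G          B
  init         6.072     0.7825       1.03     0.1005
  Δ          0.02937    0.02937    0.00979   -0.00979
  eq           6.101     0.8119       1.04    0.09069
  solve Keq expr → x = -0.00979; check Q = 7.1750e-04

x = -0.00979 M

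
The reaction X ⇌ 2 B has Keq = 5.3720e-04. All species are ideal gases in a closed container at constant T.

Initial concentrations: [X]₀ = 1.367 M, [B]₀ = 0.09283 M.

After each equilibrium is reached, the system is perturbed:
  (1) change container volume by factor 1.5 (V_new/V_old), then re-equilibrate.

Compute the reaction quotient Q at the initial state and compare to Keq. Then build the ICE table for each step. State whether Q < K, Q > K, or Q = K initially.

Q₀ = 0.006304; Q > K (proceeds reverse)

Q₀ = 0.006304 vs Keq = 5.3720e-04 ⇒ Q>K, reverse
Step 1:
                   X          B
  Initial      1.367    0.09283
  Change      0.0327   -0.06541
  Equil          1.4    0.02742
  solve Keq expr → x = -0.0327; check Q = 5.3720e-04
Then change container volume by factor 1.5 (V_new/V_old).
Step 2:
                   X          B
  Initial     0.9331    0.01828
  Change   -0.002042   0.004084
  Equil       0.9311    0.02236
  solve Keq expr → x = 0.002042; check Q = 5.3720e-04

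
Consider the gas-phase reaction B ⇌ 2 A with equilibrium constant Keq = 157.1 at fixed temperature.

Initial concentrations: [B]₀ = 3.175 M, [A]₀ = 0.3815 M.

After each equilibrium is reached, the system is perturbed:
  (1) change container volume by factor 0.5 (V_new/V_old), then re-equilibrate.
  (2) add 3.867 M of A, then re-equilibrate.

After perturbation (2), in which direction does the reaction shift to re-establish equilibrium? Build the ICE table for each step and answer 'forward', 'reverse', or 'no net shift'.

Direction: reverse

Q₀ = 0.04584 vs Keq = 157.1 ⇒ Q<K, forward
Step 1:
                   B          A
  I            3.175     0.3815
  C           -2.927      5.855
  E           0.2476      6.236
  solve Keq expr → x = 2.927; check Q = 157.1
Then change container volume by factor 0.5 (V_new/V_old).
Step 2:
                   B          A
  I           0.4951      12.47
  C           0.3786    -0.7571
  E           0.8737      11.72
  solve Keq expr → x = -0.3786; check Q = 157.1
Then add 3.867 M of A.
Step 3:
                   B          A
  I           0.8737      15.58
  C           0.4854    -0.9707
  E            1.359      14.61
  solve Keq expr → x = -0.4854; check Q = 157.1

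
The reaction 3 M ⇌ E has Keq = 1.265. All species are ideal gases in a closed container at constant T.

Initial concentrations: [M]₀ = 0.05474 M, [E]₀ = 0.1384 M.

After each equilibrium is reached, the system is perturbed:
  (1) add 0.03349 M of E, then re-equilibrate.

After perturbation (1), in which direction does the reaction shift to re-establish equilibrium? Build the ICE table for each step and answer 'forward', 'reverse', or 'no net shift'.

Q₀ = 843.8 vs Keq = 1.265 ⇒ Q>K, reverse
Step 1:
                   M          E
  I          0.05474     0.1384
  C           0.2768   -0.09228
  E           0.3316    0.04612
  solve Keq expr → x = -0.09228; check Q = 1.265
Then add 0.03349 M of E.
Step 2:
                   M          E
  I           0.3316    0.07961
  C           0.0416   -0.01387
  E           0.3732    0.06574
  solve Keq expr → x = -0.01387; check Q = 1.265

Direction: reverse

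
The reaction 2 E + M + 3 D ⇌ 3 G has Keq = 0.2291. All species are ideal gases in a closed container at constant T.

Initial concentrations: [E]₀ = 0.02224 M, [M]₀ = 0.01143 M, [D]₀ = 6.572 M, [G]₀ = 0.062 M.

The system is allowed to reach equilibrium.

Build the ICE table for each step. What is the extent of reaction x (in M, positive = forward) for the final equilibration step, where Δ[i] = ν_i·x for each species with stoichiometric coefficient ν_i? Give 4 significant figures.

Q₀ = 0.1485 vs Keq = 0.2291 ⇒ Q<K, forward
Step 1:
                   E          M          D          G
  I          0.02224    0.01143      6.572      0.062
  C        -0.002048  -0.001024  -0.003072   0.003072
  E          0.02019    0.01041      6.569    0.06507
  solve Keq expr → x = 0.001024; check Q = 0.2291

x = 0.001024 M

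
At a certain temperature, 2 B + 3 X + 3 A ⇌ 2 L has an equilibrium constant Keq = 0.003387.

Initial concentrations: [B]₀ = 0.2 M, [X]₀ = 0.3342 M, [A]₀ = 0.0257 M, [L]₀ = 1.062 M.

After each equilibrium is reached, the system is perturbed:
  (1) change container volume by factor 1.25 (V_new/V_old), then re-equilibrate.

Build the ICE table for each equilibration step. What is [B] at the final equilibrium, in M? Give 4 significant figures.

Q₀ = 4.4501e+07 vs Keq = 0.003387 ⇒ Q>K, reverse
Step 1:
                  B         X         A         L
  I             0.2    0.3342    0.0257     1.062
  C          0.8652     1.298     1.298   -0.8652
  E           1.065     1.632     1.324    0.1968
  solve Keq expr → x = -0.4326; check Q = 0.003387
Then change container volume by factor 1.25 (V_new/V_old).
Step 2:
                  B         X         A         L
  I          0.8522     1.306     1.059    0.1574
  C          0.0531   0.07965   0.07965   -0.0531
  E          0.9053     1.385     1.138    0.1043
  solve Keq expr → x = -0.02655; check Q = 0.003387

[B]_eq = 0.9053 M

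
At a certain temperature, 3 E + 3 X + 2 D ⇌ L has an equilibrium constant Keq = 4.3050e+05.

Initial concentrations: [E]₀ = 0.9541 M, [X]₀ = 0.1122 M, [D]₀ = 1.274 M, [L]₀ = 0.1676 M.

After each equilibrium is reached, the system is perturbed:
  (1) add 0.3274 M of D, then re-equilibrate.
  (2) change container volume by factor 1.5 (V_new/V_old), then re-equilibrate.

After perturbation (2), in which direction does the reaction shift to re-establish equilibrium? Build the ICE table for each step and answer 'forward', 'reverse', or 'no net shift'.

Q₀ = 84.17 vs Keq = 4.3050e+05 ⇒ Q<K, forward
Step 1:
                   E          X          D          L
  init        0.9541     0.1122      1.274     0.1676
  Δ          -0.1041    -0.1041   -0.06941    0.03471
  eq            0.85   0.008079      1.205     0.2023
  solve Keq expr → x = 0.03471; check Q = 4.3050e+05
Then add 0.3274 M of D.
Step 2:
                   E          X          D          L
  init          0.85   0.008079      1.532     0.2023
  Δ         -0.00118   -0.00118 -7.8677e-04 3.9339e-04
  eq          0.8488   0.006899      1.531     0.2027
  solve Keq expr → x = 3.9339e-04; check Q = 4.3050e+05
Then change container volume by factor 1.5 (V_new/V_old).
Step 3:
                   E          X          D          L
  init        0.5659   0.004599      1.021     0.1351
  Δ         0.006999   0.006999   0.004666  -0.002333
  eq          0.5729     0.0116      1.025     0.1328
  solve Keq expr → x = -0.002333; check Q = 4.3050e+05

Direction: reverse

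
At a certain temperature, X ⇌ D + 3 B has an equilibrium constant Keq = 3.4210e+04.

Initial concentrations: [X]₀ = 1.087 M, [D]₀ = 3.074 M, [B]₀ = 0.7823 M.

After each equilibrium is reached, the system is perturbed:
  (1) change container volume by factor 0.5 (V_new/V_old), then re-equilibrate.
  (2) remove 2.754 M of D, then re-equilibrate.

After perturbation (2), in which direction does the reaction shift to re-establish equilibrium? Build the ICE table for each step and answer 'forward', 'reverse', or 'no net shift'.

Q₀ = 1.354 vs Keq = 3.4210e+04 ⇒ Q<K, forward
Step 1:
                  X         D         B
  init        1.087     3.074    0.7823
  Δ          -1.079     1.079     3.237
  eq       0.007885     4.153      4.02
  solve Keq expr → x = 1.079; check Q = 3.4210e+04
Then change container volume by factor 0.5 (V_new/V_old).
Step 2:
                  X         D         B
  init      0.01577     8.306     8.039
  Δ           0.096    -0.096    -0.288
  eq         0.1118      8.21     7.751
  solve Keq expr → x = -0.096; check Q = 3.4210e+04
Then remove 2.754 M of D.
Step 3:
                  X         D         B
  init       0.1118     5.456     7.751
  Δ        -0.03404   0.03404    0.1021
  eq        0.07773      5.49     7.853
  solve Keq expr → x = 0.03404; check Q = 3.4210e+04

Direction: forward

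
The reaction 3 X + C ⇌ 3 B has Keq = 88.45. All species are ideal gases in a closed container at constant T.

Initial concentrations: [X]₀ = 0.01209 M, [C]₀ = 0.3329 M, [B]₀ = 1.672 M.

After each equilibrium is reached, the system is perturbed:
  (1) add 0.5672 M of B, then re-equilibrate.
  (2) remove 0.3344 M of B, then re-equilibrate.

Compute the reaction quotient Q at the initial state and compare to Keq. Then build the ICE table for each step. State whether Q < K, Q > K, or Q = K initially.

Q₀ = 7.9454e+06; Q > K (proceeds reverse)

Q₀ = 7.9454e+06 vs Keq = 88.45 ⇒ Q>K, reverse
Step 1:
                  X         C         B
  init      0.01209    0.3329     1.672
  Δ          0.3682    0.1227   -0.3682
  eq         0.3803    0.4556     1.304
  solve Keq expr → x = -0.1227; check Q = 88.45
Then add 0.5672 M of B.
Step 2:
                  X         C         B
  init       0.3803    0.4556     1.871
  Δ          0.1174   0.03912   -0.1174
  eq         0.4976    0.4947     1.754
  solve Keq expr → x = -0.03912; check Q = 88.45
Then remove 0.3344 M of B.
Step 3:
                  X         C         B
  init       0.4976    0.4947     1.419
  Δ        -0.06868  -0.02289   0.06868
  eq          0.429    0.4719     1.488
  solve Keq expr → x = 0.02289; check Q = 88.45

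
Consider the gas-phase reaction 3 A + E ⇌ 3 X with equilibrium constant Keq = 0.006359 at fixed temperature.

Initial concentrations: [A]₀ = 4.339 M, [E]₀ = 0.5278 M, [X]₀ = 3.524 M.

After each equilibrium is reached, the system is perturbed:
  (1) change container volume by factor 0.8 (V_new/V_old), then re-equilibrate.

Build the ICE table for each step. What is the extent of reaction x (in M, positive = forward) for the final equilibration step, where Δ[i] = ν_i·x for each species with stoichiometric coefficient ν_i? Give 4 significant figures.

Q₀ = 1.015 vs Keq = 0.006359 ⇒ Q>K, reverse
Step 1:
                    A           E           X
  init          4.339      0.5278       3.524
  Δ             2.212      0.7372      -2.212
  eq            6.551       1.265       1.312
  solve Keq expr → x = -0.7372; check Q = 0.006359
Then change container volume by factor 0.8 (V_new/V_old).
Step 2:
                    A           E           X
  init          8.188       1.581       1.641
  Δ          -0.09458    -0.03153     0.09458
  eq            8.094        1.55       1.735
  solve Keq expr → x = 0.03153; check Q = 0.006359

x = 0.03153 M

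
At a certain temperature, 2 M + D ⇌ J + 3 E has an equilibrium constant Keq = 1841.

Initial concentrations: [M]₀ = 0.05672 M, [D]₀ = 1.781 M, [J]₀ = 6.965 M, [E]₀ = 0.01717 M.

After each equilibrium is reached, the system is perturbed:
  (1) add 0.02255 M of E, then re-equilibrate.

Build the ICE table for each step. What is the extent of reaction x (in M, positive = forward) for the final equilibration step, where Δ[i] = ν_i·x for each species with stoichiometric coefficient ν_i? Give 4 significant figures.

x = -2.5316e-04 M

Q₀ = 0.006153 vs Keq = 1841 ⇒ Q<K, forward
Step 1:
                  M         D         J         E
  I         0.05672     1.781     6.965   0.01717
  C        -0.05525  -0.02762   0.02762   0.08287
  E        0.001473     1.753     6.993       0.1
  solve Keq expr → x = 0.02762; check Q = 1841
Then add 0.02255 M of E.
Step 2:
                  M         D         J         E
  I        0.001473     1.753     6.993    0.1226
  C       5.0632e-04 2.5316e-04 -2.5316e-04 -7.5948e-04
  E        0.001979     1.754     6.992    0.1218
  solve Keq expr → x = -2.5316e-04; check Q = 1841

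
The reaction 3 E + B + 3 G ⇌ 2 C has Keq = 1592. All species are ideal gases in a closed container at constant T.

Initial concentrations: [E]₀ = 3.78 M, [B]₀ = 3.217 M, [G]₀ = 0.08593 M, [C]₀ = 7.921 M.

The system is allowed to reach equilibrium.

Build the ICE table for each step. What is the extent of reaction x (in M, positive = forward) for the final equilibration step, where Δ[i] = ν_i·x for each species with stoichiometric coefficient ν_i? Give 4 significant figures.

Q₀ = 569.1 vs Keq = 1592 ⇒ Q<K, forward
Step 1:
                   E          B          G          C
  init          3.78      3.217    0.08593      7.921
  Δ         -0.02441  -0.008137   -0.02441    0.01627
  eq           3.756      3.209    0.06152      7.937
  solve Keq expr → x = 0.008137; check Q = 1592

x = 0.008137 M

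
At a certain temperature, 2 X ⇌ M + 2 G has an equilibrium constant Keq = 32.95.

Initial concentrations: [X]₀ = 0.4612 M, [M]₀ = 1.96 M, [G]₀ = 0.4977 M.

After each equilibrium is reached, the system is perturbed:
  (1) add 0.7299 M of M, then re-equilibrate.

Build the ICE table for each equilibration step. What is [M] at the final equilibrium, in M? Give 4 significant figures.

Q₀ = 2.283 vs Keq = 32.95 ⇒ Q<K, forward
Step 1:
                   X          M          G
  Initial     0.4612       1.96     0.4977
  Change     -0.2681     0.1341     0.2681
  Equil       0.1931      2.094     0.7658
  solve Keq expr → x = 0.1341; check Q = 32.95
Then add 0.7299 M of M.
Step 2:
                   X          M          G
  Initial     0.1931      2.824     0.7658
  Change     0.02373   -0.01187   -0.02373
  Equil       0.2168      2.812     0.7421
  solve Keq expr → x = -0.01187; check Q = 32.95

[M]_eq = 2.812 M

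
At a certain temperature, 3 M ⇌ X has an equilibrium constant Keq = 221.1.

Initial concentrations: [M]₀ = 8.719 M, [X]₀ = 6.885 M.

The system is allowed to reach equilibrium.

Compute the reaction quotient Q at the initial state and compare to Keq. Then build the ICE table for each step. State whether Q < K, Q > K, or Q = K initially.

Q₀ = 0.01039 vs Keq = 221.1 ⇒ Q<K, forward
Step 1:
                    M           X
  init          8.719       6.885
  Δ            -8.367       2.789
  eq           0.3524       9.674
  solve Keq expr → x = 2.789; check Q = 221.1

Q₀ = 0.01039; Q < K (proceeds forward)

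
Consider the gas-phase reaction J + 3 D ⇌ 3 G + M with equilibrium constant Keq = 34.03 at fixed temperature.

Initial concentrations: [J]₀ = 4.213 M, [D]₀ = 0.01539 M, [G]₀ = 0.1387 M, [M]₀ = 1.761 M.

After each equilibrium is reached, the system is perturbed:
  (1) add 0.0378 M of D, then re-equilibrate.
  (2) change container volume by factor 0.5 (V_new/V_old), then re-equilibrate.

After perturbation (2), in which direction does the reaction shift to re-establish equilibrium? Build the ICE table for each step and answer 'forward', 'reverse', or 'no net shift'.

Direction: no net shift

Q₀ = 306 vs Keq = 34.03 ⇒ Q>K, reverse
Step 1:
                  J         D         G         M
  init        4.213   0.01539    0.1387     1.761
  Δ         0.00449   0.01347  -0.01347  -0.00449
  eq          4.217   0.02886    0.1252     1.757
  solve Keq expr → x = -0.00449; check Q = 34.03
Then add 0.0378 M of D.
Step 2:
                  J         D         G         M
  init        4.217   0.06666    0.1252     1.757
  Δ        -0.01021  -0.03064   0.03064   0.01021
  eq          4.207   0.03602    0.1559     1.767
  solve Keq expr → x = 0.01021; check Q = 34.03
Then change container volume by factor 0.5 (V_new/V_old).
Step 3:
                  J         D         G         M
  init        8.415   0.07204    0.3117     3.533
  Δ               0         0         0         0
  eq          8.415   0.07204    0.3117     3.533
  solve Keq expr → x = 0; check Q = 34.03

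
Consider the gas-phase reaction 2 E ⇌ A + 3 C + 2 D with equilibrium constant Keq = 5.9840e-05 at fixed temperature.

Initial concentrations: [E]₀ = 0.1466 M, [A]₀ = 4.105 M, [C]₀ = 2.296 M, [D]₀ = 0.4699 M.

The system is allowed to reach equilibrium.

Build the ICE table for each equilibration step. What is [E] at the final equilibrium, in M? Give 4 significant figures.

Q₀ = 510.5 vs Keq = 5.9840e-05 ⇒ Q>K, reverse
Step 1:
                   E          A          C          D
  Initial     0.1466      4.105      2.296     0.4699
  Change      0.4687    -0.2343     -0.703    -0.4687
  Equil       0.6153      3.871      1.593   0.001203
  solve Keq expr → x = -0.2343; check Q = 5.9840e-05

[E]_eq = 0.6153 M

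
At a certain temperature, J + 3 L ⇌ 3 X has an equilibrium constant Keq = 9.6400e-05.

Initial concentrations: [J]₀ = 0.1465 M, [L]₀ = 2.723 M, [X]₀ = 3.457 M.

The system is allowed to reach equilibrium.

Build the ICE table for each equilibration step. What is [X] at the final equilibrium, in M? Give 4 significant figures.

Q₀ = 13.97 vs Keq = 9.6400e-05 ⇒ Q>K, reverse
Step 1:
                  J         L         X
  I          0.1465     2.723     3.457
  C           1.057      3.17     -3.17
  E           1.203     5.893    0.2874
  solve Keq expr → x = -1.057; check Q = 9.6400e-05

[X]_eq = 0.2874 M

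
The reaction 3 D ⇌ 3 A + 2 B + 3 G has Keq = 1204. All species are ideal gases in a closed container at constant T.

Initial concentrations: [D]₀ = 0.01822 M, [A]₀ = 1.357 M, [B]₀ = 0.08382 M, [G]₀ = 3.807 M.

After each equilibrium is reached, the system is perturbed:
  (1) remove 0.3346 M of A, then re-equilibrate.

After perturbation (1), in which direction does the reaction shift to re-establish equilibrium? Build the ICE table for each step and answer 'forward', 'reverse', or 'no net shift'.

Q₀ = 1.6015e+05 vs Keq = 1204 ⇒ Q>K, reverse
Step 1:
                    D           A           B           G
  I           0.01822       1.357     0.08382       3.807
  C           0.04681    -0.04681     -0.0312    -0.04681
  E           0.06503        1.31     0.05262        3.76
  solve Keq expr → x = -0.0156; check Q = 1204
Then remove 0.3346 M of A.
Step 2:
                    D           A           B           G
  I           0.06503      0.9756     0.05262        3.76
  C          -0.01131     0.01131     0.00754     0.01131
  E           0.05372      0.9869     0.06016       3.772
  solve Keq expr → x = 0.00377; check Q = 1204

Direction: forward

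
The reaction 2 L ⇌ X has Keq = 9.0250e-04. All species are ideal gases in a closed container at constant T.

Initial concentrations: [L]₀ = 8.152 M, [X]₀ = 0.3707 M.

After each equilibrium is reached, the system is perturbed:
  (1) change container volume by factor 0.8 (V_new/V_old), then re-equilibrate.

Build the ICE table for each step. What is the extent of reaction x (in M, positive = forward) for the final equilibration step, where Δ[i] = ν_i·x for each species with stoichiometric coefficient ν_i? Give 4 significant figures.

Q₀ = 0.005578 vs Keq = 9.0250e-04 ⇒ Q>K, reverse
Step 1:
                   L          X
  Initial      8.152     0.3707
  Change       0.603    -0.3015
  Equil        8.755    0.06918
  solve Keq expr → x = -0.3015; check Q = 9.0250e-04
Then change container volume by factor 0.8 (V_new/V_old).
Step 2:
                   L          X
  Initial      10.94    0.08647
  Change     -0.0416     0.0208
  Equil         10.9     0.1073
  solve Keq expr → x = 0.0208; check Q = 9.0250e-04

x = 0.0208 M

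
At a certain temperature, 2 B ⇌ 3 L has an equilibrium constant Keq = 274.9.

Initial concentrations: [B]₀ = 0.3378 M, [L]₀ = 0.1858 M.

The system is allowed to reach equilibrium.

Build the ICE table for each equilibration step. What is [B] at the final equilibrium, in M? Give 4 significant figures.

[B]_eq = 0.03128 M

Q₀ = 0.05621 vs Keq = 274.9 ⇒ Q<K, forward
Step 1:
                    B           L
  I            0.3378      0.1858
  C           -0.3065      0.4598
  E           0.03128      0.6456
  solve Keq expr → x = 0.1533; check Q = 274.9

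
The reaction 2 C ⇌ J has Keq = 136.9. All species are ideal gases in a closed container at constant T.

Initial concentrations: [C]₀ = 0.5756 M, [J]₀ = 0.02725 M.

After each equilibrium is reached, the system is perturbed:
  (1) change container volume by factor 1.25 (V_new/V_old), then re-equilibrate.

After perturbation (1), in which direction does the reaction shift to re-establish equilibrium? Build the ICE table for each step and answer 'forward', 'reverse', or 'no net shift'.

Q₀ = 0.08225 vs Keq = 136.9 ⇒ Q<K, forward
Step 1:
                   C          J
  Initial     0.5756    0.02725
  Change     -0.5294     0.2647
  Equil      0.04618      0.292
  solve Keq expr → x = 0.2647; check Q = 136.9
Then change container volume by factor 1.25 (V_new/V_old).
Step 2:
                   C          J
  Initial    0.03694     0.2336
  Change    0.004176  -0.002088
  Equil      0.04112     0.2315
  solve Keq expr → x = -0.002088; check Q = 136.9

Direction: reverse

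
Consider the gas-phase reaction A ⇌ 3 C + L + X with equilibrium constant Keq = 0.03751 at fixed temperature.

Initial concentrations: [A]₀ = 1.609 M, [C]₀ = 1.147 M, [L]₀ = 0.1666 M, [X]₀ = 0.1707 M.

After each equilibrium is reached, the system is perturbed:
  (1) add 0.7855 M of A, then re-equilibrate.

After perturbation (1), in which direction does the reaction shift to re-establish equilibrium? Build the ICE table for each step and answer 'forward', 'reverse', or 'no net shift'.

Direction: forward

Q₀ = 0.02667 vs Keq = 0.03751 ⇒ Q<K, forward
Step 1:
                  A         C         L         X
  I           1.609     1.147    0.1666    0.1707
  C        -0.01741   0.05224   0.01741   0.01741
  E           1.592     1.199     0.184    0.1881
  solve Keq expr → x = 0.01741; check Q = 0.03751
Then add 0.7855 M of A.
Step 2:
                  A         C         L         X
  I           2.377     1.199     0.184    0.1881
  C        -0.02244   0.06733   0.02244   0.02244
  E           2.355     1.267    0.2065    0.2106
  solve Keq expr → x = 0.02244; check Q = 0.03751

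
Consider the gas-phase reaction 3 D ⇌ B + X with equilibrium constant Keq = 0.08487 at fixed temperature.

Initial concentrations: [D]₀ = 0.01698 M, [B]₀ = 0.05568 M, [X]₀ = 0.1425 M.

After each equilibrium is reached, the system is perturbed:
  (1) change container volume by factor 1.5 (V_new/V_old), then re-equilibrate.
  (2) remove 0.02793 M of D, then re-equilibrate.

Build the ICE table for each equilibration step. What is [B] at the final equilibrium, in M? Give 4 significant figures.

[B]_eq = 0.0011 M

Q₀ = 1621 vs Keq = 0.08487 ⇒ Q>K, reverse
Step 1:
                   D          B          X
  I          0.01698    0.05568     0.1425
  C           0.1533    -0.0511    -0.0511
  E           0.1703   0.004584     0.0914
  solve Keq expr → x = -0.0511; check Q = 0.08487
Then change container volume by factor 1.5 (V_new/V_old).
Step 2:
                   D          B          X
  I           0.1135   0.003056    0.06094
  C         0.002543 -8.4782e-04 -8.4782e-04
  E           0.1161   0.002208    0.06009
  solve Keq expr → x = -8.4782e-04; check Q = 0.08487
Then remove 0.02793 M of D.
Step 3:
                   D          B          X
  I          0.08813   0.002208    0.06009
  C         0.003322  -0.001107  -0.001107
  E          0.09145     0.0011    0.05898
  solve Keq expr → x = -0.001107; check Q = 0.08487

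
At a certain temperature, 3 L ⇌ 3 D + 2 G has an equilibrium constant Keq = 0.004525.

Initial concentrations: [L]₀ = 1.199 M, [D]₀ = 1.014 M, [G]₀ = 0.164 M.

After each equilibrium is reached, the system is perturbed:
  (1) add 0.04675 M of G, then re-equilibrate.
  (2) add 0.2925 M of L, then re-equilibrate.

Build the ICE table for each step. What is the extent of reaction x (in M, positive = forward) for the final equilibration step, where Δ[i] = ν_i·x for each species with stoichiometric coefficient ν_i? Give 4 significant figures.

x = 0.01332 M

Q₀ = 0.01627 vs Keq = 0.004525 ⇒ Q>K, reverse
Step 1:
                   L          D          G
  init         1.199      1.014      0.164
  Δ          0.08297   -0.08297   -0.05531
  eq           1.282      0.931     0.1087
  solve Keq expr → x = -0.02766; check Q = 0.004525
Then add 0.04675 M of G.
Step 2:
                   L          D          G
  init         1.282      0.931     0.1554
  Δ          0.04711   -0.04711   -0.03141
  eq           1.329     0.8839      0.124
  solve Keq expr → x = -0.0157; check Q = 0.004525
Then add 0.2925 M of L.
Step 3:
                   L          D          G
  init         1.622     0.8839      0.124
  Δ         -0.03997    0.03997    0.02664
  eq           1.582     0.9239     0.1507
  solve Keq expr → x = 0.01332; check Q = 0.004525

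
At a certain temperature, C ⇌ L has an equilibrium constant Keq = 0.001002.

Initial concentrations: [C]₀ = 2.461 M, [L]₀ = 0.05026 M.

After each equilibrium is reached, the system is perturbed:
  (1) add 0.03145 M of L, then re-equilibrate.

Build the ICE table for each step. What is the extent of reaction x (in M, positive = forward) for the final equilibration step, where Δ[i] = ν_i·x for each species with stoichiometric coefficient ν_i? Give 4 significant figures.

x = -0.03142 M

Q₀ = 0.02042 vs Keq = 0.001002 ⇒ Q>K, reverse
Step 1:
                  C         L
  init        2.461   0.05026
  Δ         0.04775  -0.04775
  eq          2.509  0.002514
  solve Keq expr → x = -0.04775; check Q = 0.001002
Then add 0.03145 M of L.
Step 2:
                  C         L
  init        2.509   0.03396
  Δ         0.03142  -0.03142
  eq           2.54  0.002545
  solve Keq expr → x = -0.03142; check Q = 0.001002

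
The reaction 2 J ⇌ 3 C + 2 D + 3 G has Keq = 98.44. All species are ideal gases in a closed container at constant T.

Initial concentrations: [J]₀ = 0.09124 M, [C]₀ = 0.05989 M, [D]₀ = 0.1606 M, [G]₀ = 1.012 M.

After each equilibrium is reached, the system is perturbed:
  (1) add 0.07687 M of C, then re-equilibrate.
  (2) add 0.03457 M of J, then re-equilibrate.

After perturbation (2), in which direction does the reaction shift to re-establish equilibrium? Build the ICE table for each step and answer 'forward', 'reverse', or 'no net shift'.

Direction: forward

Q₀ = 6.8980e-04 vs Keq = 98.44 ⇒ Q<K, forward
Step 1:
                   J          C          D          G
  I          0.09124    0.05989     0.1606      1.012
  C         -0.08863      0.133    0.08863      0.133
  E         0.002606     0.1928     0.2492      1.145
  solve Keq expr → x = 0.04432; check Q = 98.44
Then add 0.07687 M of C.
Step 2:
                   J          C          D          G
  I         0.002606     0.2697     0.2492      1.145
  C         0.001606  -0.002409  -0.001606  -0.002409
  E         0.004212     0.2673     0.2476      1.143
  solve Keq expr → x = -8.0309e-04; check Q = 98.44
Then add 0.03457 M of J.
Step 3:
                   J          C          D          G
  I          0.03878     0.2673     0.2476      1.143
  C         -0.03228    0.04842    0.03228    0.04842
  E         0.006505     0.3157     0.2799      1.191
  solve Keq expr → x = 0.01614; check Q = 98.44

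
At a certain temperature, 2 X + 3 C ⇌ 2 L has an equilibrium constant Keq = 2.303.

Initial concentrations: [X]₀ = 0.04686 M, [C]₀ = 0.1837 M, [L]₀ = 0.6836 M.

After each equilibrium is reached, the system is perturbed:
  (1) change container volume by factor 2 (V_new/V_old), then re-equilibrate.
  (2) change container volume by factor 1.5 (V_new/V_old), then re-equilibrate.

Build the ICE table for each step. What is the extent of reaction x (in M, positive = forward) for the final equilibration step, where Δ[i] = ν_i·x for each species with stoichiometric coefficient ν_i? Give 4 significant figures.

x = -0.01058 M

Q₀ = 3.4330e+04 vs Keq = 2.303 ⇒ Q>K, reverse
Step 1:
                    X           C           L
  Initial     0.04686      0.1837      0.6836
  Change       0.3415      0.5122     -0.3415
  Equil        0.3883      0.6959      0.3421
  solve Keq expr → x = -0.1707; check Q = 2.303
Then change container volume by factor 2 (V_new/V_old).
Step 2:
                    X           C           L
  Initial      0.1942       0.348      0.1711
  Change      0.05964     0.08946    -0.05964
  Equil        0.2538      0.4374      0.1114
  solve Keq expr → x = -0.02982; check Q = 2.303
Then change container volume by factor 1.5 (V_new/V_old).
Step 3:
                    X           C           L
  Initial      0.1692      0.2916     0.07428
  Change      0.02116     0.03175    -0.02116
  Equil        0.1904      0.3234     0.05312
  solve Keq expr → x = -0.01058; check Q = 2.303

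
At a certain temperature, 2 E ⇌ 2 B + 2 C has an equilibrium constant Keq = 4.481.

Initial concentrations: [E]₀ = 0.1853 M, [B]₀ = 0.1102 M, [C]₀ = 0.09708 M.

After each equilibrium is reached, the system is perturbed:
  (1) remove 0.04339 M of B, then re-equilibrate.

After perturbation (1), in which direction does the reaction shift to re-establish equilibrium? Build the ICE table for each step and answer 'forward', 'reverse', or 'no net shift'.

Direction: forward

Q₀ = 0.003333 vs Keq = 4.481 ⇒ Q<K, forward
Step 1:
                    E           B           C
  init         0.1853      0.1102     0.09708
  Δ            -0.154       0.154       0.154
  eq          0.03133      0.2642      0.2511
  solve Keq expr → x = 0.07699; check Q = 4.481
Then remove 0.04339 M of B.
Step 2:
                    E           B           C
  init        0.03133      0.2208      0.2511
  Δ         -0.004201    0.004201    0.004201
  eq          0.02713       0.225      0.2553
  solve Keq expr → x = 0.002101; check Q = 4.481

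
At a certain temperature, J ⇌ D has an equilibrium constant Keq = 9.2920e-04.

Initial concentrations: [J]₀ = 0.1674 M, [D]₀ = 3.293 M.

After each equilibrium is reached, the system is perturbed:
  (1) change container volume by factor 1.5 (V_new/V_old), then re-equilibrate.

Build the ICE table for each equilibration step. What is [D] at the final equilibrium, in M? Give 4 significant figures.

[D]_eq = 0.002142 M

Q₀ = 19.67 vs Keq = 9.2920e-04 ⇒ Q>K, reverse
Step 1:
                   J          D
  init        0.1674      3.293
  Δ             3.29      -3.29
  eq           3.457   0.003212
  solve Keq expr → x = -3.29; check Q = 9.2920e-04
Then change container volume by factor 1.5 (V_new/V_old).
Step 2:
                   J          D
  init         2.305   0.002142
  Δ                0          0
  eq           2.305   0.002142
  solve Keq expr → x = 0; check Q = 9.2920e-04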